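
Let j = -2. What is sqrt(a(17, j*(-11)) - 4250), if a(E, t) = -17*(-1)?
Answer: I*sqrt(4233) ≈ 65.062*I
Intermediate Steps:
a(E, t) = 17
sqrt(a(17, j*(-11)) - 4250) = sqrt(17 - 4250) = sqrt(-4233) = I*sqrt(4233)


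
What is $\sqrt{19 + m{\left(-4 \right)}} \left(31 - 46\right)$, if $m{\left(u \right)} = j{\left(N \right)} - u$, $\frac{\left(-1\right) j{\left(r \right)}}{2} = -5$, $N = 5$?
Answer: $- 15 \sqrt{33} \approx -86.168$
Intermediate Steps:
$j{\left(r \right)} = 10$ ($j{\left(r \right)} = \left(-2\right) \left(-5\right) = 10$)
$m{\left(u \right)} = 10 - u$
$\sqrt{19 + m{\left(-4 \right)}} \left(31 - 46\right) = \sqrt{19 + \left(10 - -4\right)} \left(31 - 46\right) = \sqrt{19 + \left(10 + 4\right)} \left(-15\right) = \sqrt{19 + 14} \left(-15\right) = \sqrt{33} \left(-15\right) = - 15 \sqrt{33}$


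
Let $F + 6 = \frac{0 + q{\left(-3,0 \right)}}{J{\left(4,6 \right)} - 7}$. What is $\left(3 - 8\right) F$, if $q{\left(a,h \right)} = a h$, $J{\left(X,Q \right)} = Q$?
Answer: $30$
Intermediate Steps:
$F = -6$ ($F = -6 + \frac{0 - 0}{6 - 7} = -6 + \frac{0 + 0}{-1} = -6 + 0 \left(-1\right) = -6 + 0 = -6$)
$\left(3 - 8\right) F = \left(3 - 8\right) \left(-6\right) = \left(-5\right) \left(-6\right) = 30$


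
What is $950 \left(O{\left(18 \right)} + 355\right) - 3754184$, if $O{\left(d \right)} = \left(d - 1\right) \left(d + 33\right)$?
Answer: $-2593284$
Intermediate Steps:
$O{\left(d \right)} = \left(-1 + d\right) \left(33 + d\right)$
$950 \left(O{\left(18 \right)} + 355\right) - 3754184 = 950 \left(\left(-33 + 18^{2} + 32 \cdot 18\right) + 355\right) - 3754184 = 950 \left(\left(-33 + 324 + 576\right) + 355\right) - 3754184 = 950 \left(867 + 355\right) - 3754184 = 950 \cdot 1222 - 3754184 = 1160900 - 3754184 = -2593284$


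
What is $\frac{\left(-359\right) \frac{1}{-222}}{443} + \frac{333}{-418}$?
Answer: $- \frac{8149789}{10277157} \approx -0.793$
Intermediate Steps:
$\frac{\left(-359\right) \frac{1}{-222}}{443} + \frac{333}{-418} = \left(-359\right) \left(- \frac{1}{222}\right) \frac{1}{443} + 333 \left(- \frac{1}{418}\right) = \frac{359}{222} \cdot \frac{1}{443} - \frac{333}{418} = \frac{359}{98346} - \frac{333}{418} = - \frac{8149789}{10277157}$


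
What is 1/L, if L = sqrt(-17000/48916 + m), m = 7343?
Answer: sqrt(122009136557)/29931099 ≈ 0.011670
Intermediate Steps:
L = 3*sqrt(122009136557)/12229 (L = sqrt(-17000/48916 + 7343) = sqrt(-17000*1/48916 + 7343) = sqrt(-4250/12229 + 7343) = sqrt(89793297/12229) = 3*sqrt(122009136557)/12229 ≈ 85.689)
1/L = 1/(3*sqrt(122009136557)/12229) = sqrt(122009136557)/29931099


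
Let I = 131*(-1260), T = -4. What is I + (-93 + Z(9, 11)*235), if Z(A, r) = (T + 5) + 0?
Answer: -164918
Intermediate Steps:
Z(A, r) = 1 (Z(A, r) = (-4 + 5) + 0 = 1 + 0 = 1)
I = -165060
I + (-93 + Z(9, 11)*235) = -165060 + (-93 + 1*235) = -165060 + (-93 + 235) = -165060 + 142 = -164918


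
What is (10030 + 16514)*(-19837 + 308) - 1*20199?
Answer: -518397975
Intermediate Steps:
(10030 + 16514)*(-19837 + 308) - 1*20199 = 26544*(-19529) - 20199 = -518377776 - 20199 = -518397975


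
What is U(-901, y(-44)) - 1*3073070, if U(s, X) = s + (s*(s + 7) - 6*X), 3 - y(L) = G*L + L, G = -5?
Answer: -2267439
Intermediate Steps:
y(L) = 3 + 4*L (y(L) = 3 - (-5*L + L) = 3 - (-4)*L = 3 + 4*L)
U(s, X) = s - 6*X + s*(7 + s) (U(s, X) = s + (s*(7 + s) - 6*X) = s + (-6*X + s*(7 + s)) = s - 6*X + s*(7 + s))
U(-901, y(-44)) - 1*3073070 = ((-901)² - 6*(3 + 4*(-44)) + 8*(-901)) - 1*3073070 = (811801 - 6*(3 - 176) - 7208) - 3073070 = (811801 - 6*(-173) - 7208) - 3073070 = (811801 + 1038 - 7208) - 3073070 = 805631 - 3073070 = -2267439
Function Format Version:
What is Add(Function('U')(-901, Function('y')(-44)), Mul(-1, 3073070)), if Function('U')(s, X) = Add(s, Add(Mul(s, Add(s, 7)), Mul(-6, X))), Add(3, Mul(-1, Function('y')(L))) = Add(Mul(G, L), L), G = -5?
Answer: -2267439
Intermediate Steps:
Function('y')(L) = Add(3, Mul(4, L)) (Function('y')(L) = Add(3, Mul(-1, Add(Mul(-5, L), L))) = Add(3, Mul(-1, Mul(-4, L))) = Add(3, Mul(4, L)))
Function('U')(s, X) = Add(s, Mul(-6, X), Mul(s, Add(7, s))) (Function('U')(s, X) = Add(s, Add(Mul(s, Add(7, s)), Mul(-6, X))) = Add(s, Add(Mul(-6, X), Mul(s, Add(7, s)))) = Add(s, Mul(-6, X), Mul(s, Add(7, s))))
Add(Function('U')(-901, Function('y')(-44)), Mul(-1, 3073070)) = Add(Add(Pow(-901, 2), Mul(-6, Add(3, Mul(4, -44))), Mul(8, -901)), Mul(-1, 3073070)) = Add(Add(811801, Mul(-6, Add(3, -176)), -7208), -3073070) = Add(Add(811801, Mul(-6, -173), -7208), -3073070) = Add(Add(811801, 1038, -7208), -3073070) = Add(805631, -3073070) = -2267439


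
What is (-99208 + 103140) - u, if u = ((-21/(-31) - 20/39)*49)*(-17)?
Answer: 4919555/1209 ≈ 4069.1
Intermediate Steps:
u = -165767/1209 (u = ((-21*(-1/31) - 20*1/39)*49)*(-17) = ((21/31 - 20/39)*49)*(-17) = ((199/1209)*49)*(-17) = (9751/1209)*(-17) = -165767/1209 ≈ -137.11)
(-99208 + 103140) - u = (-99208 + 103140) - 1*(-165767/1209) = 3932 + 165767/1209 = 4919555/1209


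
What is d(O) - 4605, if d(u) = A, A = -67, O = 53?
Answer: -4672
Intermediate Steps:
d(u) = -67
d(O) - 4605 = -67 - 4605 = -4672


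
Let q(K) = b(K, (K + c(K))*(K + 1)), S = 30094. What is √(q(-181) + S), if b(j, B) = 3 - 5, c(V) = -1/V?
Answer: 2*√7523 ≈ 173.47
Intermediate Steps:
b(j, B) = -2
q(K) = -2
√(q(-181) + S) = √(-2 + 30094) = √30092 = 2*√7523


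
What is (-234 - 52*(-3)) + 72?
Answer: -6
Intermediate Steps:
(-234 - 52*(-3)) + 72 = (-234 + 156) + 72 = -78 + 72 = -6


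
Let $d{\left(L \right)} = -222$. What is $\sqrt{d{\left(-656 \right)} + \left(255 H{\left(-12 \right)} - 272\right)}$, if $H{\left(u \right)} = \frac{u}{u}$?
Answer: $i \sqrt{239} \approx 15.46 i$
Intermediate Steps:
$H{\left(u \right)} = 1$
$\sqrt{d{\left(-656 \right)} + \left(255 H{\left(-12 \right)} - 272\right)} = \sqrt{-222 + \left(255 \cdot 1 - 272\right)} = \sqrt{-222 + \left(255 - 272\right)} = \sqrt{-222 - 17} = \sqrt{-239} = i \sqrt{239}$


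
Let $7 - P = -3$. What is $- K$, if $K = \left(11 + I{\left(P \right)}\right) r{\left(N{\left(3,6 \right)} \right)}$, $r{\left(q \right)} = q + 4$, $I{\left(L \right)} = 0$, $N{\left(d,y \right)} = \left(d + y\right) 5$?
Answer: $-539$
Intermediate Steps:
$P = 10$ ($P = 7 - -3 = 7 + 3 = 10$)
$N{\left(d,y \right)} = 5 d + 5 y$
$r{\left(q \right)} = 4 + q$
$K = 539$ ($K = \left(11 + 0\right) \left(4 + \left(5 \cdot 3 + 5 \cdot 6\right)\right) = 11 \left(4 + \left(15 + 30\right)\right) = 11 \left(4 + 45\right) = 11 \cdot 49 = 539$)
$- K = \left(-1\right) 539 = -539$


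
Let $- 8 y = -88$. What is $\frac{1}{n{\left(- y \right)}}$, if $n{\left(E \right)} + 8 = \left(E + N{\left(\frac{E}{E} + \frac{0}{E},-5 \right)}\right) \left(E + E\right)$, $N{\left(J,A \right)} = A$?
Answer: $\frac{1}{344} \approx 0.002907$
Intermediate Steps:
$y = 11$ ($y = \left(- \frac{1}{8}\right) \left(-88\right) = 11$)
$n{\left(E \right)} = -8 + 2 E \left(-5 + E\right)$ ($n{\left(E \right)} = -8 + \left(E - 5\right) \left(E + E\right) = -8 + \left(-5 + E\right) 2 E = -8 + 2 E \left(-5 + E\right)$)
$\frac{1}{n{\left(- y \right)}} = \frac{1}{-8 - 10 \left(\left(-1\right) 11\right) + 2 \left(\left(-1\right) 11\right)^{2}} = \frac{1}{-8 - -110 + 2 \left(-11\right)^{2}} = \frac{1}{-8 + 110 + 2 \cdot 121} = \frac{1}{-8 + 110 + 242} = \frac{1}{344}$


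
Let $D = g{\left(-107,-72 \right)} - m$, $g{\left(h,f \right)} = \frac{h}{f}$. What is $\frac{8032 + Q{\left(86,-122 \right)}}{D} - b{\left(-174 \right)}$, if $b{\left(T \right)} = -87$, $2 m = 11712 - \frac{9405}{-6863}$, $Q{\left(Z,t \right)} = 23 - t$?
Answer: $\frac{247673474913}{2893264655} \approx 85.604$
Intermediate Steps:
$m = \frac{80388861}{13726}$ ($m = \frac{11712 - \frac{9405}{-6863}}{2} = \frac{11712 - 9405 \left(- \frac{1}{6863}\right)}{2} = \frac{11712 - - \frac{9405}{6863}}{2} = \frac{11712 + \frac{9405}{6863}}{2} = \frac{1}{2} \cdot \frac{80388861}{6863} = \frac{80388861}{13726} \approx 5856.7$)
$D = - \frac{2893264655}{494136}$ ($D = - \frac{107}{-72} - \frac{80388861}{13726} = \left(-107\right) \left(- \frac{1}{72}\right) - \frac{80388861}{13726} = \frac{107}{72} - \frac{80388861}{13726} = - \frac{2893264655}{494136} \approx -5855.2$)
$\frac{8032 + Q{\left(86,-122 \right)}}{D} - b{\left(-174 \right)} = \frac{8032 + \left(23 - -122\right)}{- \frac{2893264655}{494136}} - -87 = \left(8032 + \left(23 + 122\right)\right) \left(- \frac{494136}{2893264655}\right) + 87 = \left(8032 + 145\right) \left(- \frac{494136}{2893264655}\right) + 87 = 8177 \left(- \frac{494136}{2893264655}\right) + 87 = - \frac{4040550072}{2893264655} + 87 = \frac{247673474913}{2893264655}$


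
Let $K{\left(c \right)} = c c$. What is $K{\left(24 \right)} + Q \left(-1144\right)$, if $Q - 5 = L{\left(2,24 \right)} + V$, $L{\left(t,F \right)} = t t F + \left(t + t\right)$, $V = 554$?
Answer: $-753320$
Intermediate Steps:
$L{\left(t,F \right)} = 2 t + F t^{2}$ ($L{\left(t,F \right)} = t^{2} F + 2 t = F t^{2} + 2 t = 2 t + F t^{2}$)
$Q = 659$ ($Q = 5 + \left(2 \left(2 + 24 \cdot 2\right) + 554\right) = 5 + \left(2 \left(2 + 48\right) + 554\right) = 5 + \left(2 \cdot 50 + 554\right) = 5 + \left(100 + 554\right) = 5 + 654 = 659$)
$K{\left(c \right)} = c^{2}$
$K{\left(24 \right)} + Q \left(-1144\right) = 24^{2} + 659 \left(-1144\right) = 576 - 753896 = -753320$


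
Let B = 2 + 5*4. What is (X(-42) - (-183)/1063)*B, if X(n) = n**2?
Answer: 41256930/1063 ≈ 38812.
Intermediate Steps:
B = 22 (B = 2 + 20 = 22)
(X(-42) - (-183)/1063)*B = ((-42)**2 - (-183)/1063)*22 = (1764 - (-183)/1063)*22 = (1764 - 1*(-183/1063))*22 = (1764 + 183/1063)*22 = (1875315/1063)*22 = 41256930/1063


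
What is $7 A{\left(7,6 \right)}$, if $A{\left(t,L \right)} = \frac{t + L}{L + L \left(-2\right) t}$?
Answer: $- \frac{7}{6} \approx -1.1667$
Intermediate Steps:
$A{\left(t,L \right)} = \frac{L + t}{L - 2 L t}$ ($A{\left(t,L \right)} = \frac{L + t}{L + - 2 L t} = \frac{L + t}{L - 2 L t}$)
$7 A{\left(7,6 \right)} = 7 \frac{\left(-1\right) 6 - 7}{6 \left(-1 + 2 \cdot 7\right)} = 7 \frac{-6 - 7}{6 \left(-1 + 14\right)} = 7 \cdot \frac{1}{6} \cdot \frac{1}{13} \left(-13\right) = 7 \left(- \frac{1}{6}\right) = - \frac{7}{6}$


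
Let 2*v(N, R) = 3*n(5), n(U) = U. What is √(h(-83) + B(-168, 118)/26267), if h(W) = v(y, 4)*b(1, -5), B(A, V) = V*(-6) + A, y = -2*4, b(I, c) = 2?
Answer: 627*√26267/26267 ≈ 3.8687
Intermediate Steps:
y = -8
v(N, R) = 15/2 (v(N, R) = (3*5)/2 = (½)*15 = 15/2)
B(A, V) = A - 6*V (B(A, V) = -6*V + A = A - 6*V)
h(W) = 15 (h(W) = (15/2)*2 = 15)
√(h(-83) + B(-168, 118)/26267) = √(15 + (-168 - 6*118)/26267) = √(15 + (-168 - 708)*(1/26267)) = √(15 - 876*1/26267) = √(15 - 876/26267) = √(393129/26267) = 627*√26267/26267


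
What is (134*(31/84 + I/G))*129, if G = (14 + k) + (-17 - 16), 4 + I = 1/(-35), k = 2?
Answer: 12466087/1190 ≈ 10476.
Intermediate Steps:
I = -141/35 (I = -4 + 1/(-35) = -4 - 1/35 = -141/35 ≈ -4.0286)
G = -17 (G = (14 + 2) + (-17 - 16) = 16 - 33 = -17)
(134*(31/84 + I/G))*129 = (134*(31/84 - 141/35/(-17)))*129 = (134*(31*(1/84) - 141/35*(-1/17)))*129 = (134*(31/84 + 141/595))*129 = (134*(4327/7140))*129 = (289909/3570)*129 = 12466087/1190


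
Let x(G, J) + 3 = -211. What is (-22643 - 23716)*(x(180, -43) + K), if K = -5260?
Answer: 253769166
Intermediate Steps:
x(G, J) = -214 (x(G, J) = -3 - 211 = -214)
(-22643 - 23716)*(x(180, -43) + K) = (-22643 - 23716)*(-214 - 5260) = -46359*(-5474) = 253769166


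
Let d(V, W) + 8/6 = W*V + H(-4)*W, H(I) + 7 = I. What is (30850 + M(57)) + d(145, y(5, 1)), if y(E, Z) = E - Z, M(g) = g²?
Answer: 103901/3 ≈ 34634.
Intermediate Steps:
H(I) = -7 + I
d(V, W) = -4/3 - 11*W + V*W (d(V, W) = -4/3 + (W*V + (-7 - 4)*W) = -4/3 + (V*W - 11*W) = -4/3 + (-11*W + V*W) = -4/3 - 11*W + V*W)
(30850 + M(57)) + d(145, y(5, 1)) = (30850 + 57²) + (-4/3 - 11*(5 - 1*1) + 145*(5 - 1*1)) = (30850 + 3249) + (-4/3 - 11*(5 - 1) + 145*(5 - 1)) = 34099 + (-4/3 - 11*4 + 145*4) = 34099 + (-4/3 - 44 + 580) = 34099 + 1604/3 = 103901/3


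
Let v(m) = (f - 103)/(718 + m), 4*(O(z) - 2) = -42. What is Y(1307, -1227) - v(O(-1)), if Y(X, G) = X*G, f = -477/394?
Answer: -448299993068/279543 ≈ -1.6037e+6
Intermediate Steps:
O(z) = -17/2 (O(z) = 2 + (¼)*(-42) = 2 - 21/2 = -17/2)
f = -477/394 (f = -477*1/394 = -477/394 ≈ -1.2107)
Y(X, G) = G*X
v(m) = -41059/(394*(718 + m)) (v(m) = (-477/394 - 103)/(718 + m) = -41059/(394*(718 + m)))
Y(1307, -1227) - v(O(-1)) = -1227*1307 - (-41059)/(282892 + 394*(-17/2)) = -1603689 - (-41059)/(282892 - 3349) = -1603689 - (-41059)/279543 = -1603689 - 1*(-41059/279543) = -1603689 + 41059/279543 = -448299993068/279543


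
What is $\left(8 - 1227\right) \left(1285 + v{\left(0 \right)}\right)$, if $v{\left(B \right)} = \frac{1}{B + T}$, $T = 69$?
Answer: $- \frac{4699298}{3} \approx -1.5664 \cdot 10^{6}$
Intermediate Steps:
$v{\left(B \right)} = \frac{1}{69 + B}$ ($v{\left(B \right)} = \frac{1}{B + 69} = \frac{1}{69 + B}$)
$\left(8 - 1227\right) \left(1285 + v{\left(0 \right)}\right) = \left(8 - 1227\right) \left(1285 + \frac{1}{69 + 0}\right) = - 1219 \left(1285 + \frac{1}{69}\right) = \left(-1219\right) \frac{88666}{69} = - \frac{4699298}{3}$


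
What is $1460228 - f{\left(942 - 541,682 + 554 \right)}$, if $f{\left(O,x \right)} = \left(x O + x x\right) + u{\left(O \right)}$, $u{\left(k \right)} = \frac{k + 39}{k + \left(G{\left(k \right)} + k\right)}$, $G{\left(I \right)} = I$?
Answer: $- \frac{677414552}{1203} \approx -5.631 \cdot 10^{5}$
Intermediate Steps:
$u{\left(k \right)} = \frac{39 + k}{3 k}$ ($u{\left(k \right)} = \frac{k + 39}{k + \left(k + k\right)} = \frac{39 + k}{k + 2 k} = \frac{39 + k}{3 k}$)
$f{\left(O,x \right)} = x^{2} + O x + \frac{39 + O}{3 O}$ ($f{\left(O,x \right)} = \left(x O + x x\right) + \frac{39 + O}{3 O} = \left(O x + x^{2}\right) + \frac{39 + O}{3 O} = \left(x^{2} + O x\right) + \frac{39 + O}{3 O} = x^{2} + O x + \frac{39 + O}{3 O}$)
$1460228 - f{\left(942 - 541,682 + 554 \right)} = 1460228 - \frac{13 + \frac{942 - 541}{3} + \left(942 - 541\right) \left(682 + 554\right) \left(\left(942 - 541\right) + \left(682 + 554\right)\right)}{942 - 541} = 1460228 - \frac{13 + \frac{942 - 541}{3} + \left(942 - 541\right) 1236 \left(\left(942 - 541\right) + 1236\right)}{942 - 541} = 1460228 - \frac{13 + \frac{1}{3} \cdot 401 + 401 \cdot 1236 \left(401 + 1236\right)}{401} = 1460228 - \frac{13 + \frac{401}{3} + 401 \cdot 1236 \cdot 1637}{401} = 1460228 - \frac{13 + \frac{401}{3} + 811356132}{401} = 1460228 - \frac{1}{401} \cdot \frac{2434068836}{3} = 1460228 - \frac{2434068836}{1203} = - \frac{677414552}{1203}$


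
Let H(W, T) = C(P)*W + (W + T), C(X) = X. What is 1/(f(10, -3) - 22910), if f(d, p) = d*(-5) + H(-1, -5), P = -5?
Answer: -1/22961 ≈ -4.3552e-5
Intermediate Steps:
H(W, T) = T - 4*W (H(W, T) = -5*W + (W + T) = -5*W + (T + W) = T - 4*W)
f(d, p) = -1 - 5*d (f(d, p) = d*(-5) + (-5 - 4*(-1)) = -5*d + (-5 + 4) = -5*d - 1 = -1 - 5*d)
1/(f(10, -3) - 22910) = 1/((-1 - 5*10) - 22910) = 1/((-1 - 50) - 22910) = 1/(-51 - 22910) = 1/(-22961) = -1/22961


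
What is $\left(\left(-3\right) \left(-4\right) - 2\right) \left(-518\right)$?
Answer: $-5180$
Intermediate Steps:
$\left(\left(-3\right) \left(-4\right) - 2\right) \left(-518\right) = \left(12 - 2\right) \left(-518\right) = 10 \left(-518\right) = -5180$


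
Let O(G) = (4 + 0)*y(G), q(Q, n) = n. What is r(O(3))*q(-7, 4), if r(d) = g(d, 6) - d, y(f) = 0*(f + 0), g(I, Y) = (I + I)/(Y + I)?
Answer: 0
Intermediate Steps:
g(I, Y) = 2*I/(I + Y) (g(I, Y) = (2*I)/(I + Y) = 2*I/(I + Y))
y(f) = 0 (y(f) = 0*f = 0)
O(G) = 0 (O(G) = (4 + 0)*0 = 4*0 = 0)
r(d) = -d + 2*d/(6 + d) (r(d) = 2*d/(d + 6) - d = 2*d/(6 + d) - d = -d + 2*d/(6 + d))
r(O(3))*q(-7, 4) = (0*(-4 - 1*0)/(6 + 0))*4 = (0*(-4 + 0)/6)*4 = (0*(⅙)*(-4))*4 = 0*4 = 0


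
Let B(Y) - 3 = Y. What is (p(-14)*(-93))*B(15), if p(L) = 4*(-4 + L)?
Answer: 120528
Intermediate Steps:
B(Y) = 3 + Y
p(L) = -16 + 4*L
(p(-14)*(-93))*B(15) = ((-16 + 4*(-14))*(-93))*(3 + 15) = ((-16 - 56)*(-93))*18 = -72*(-93)*18 = 6696*18 = 120528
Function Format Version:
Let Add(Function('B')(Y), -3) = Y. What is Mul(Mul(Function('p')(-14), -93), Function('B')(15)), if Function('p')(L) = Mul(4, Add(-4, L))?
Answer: 120528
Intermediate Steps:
Function('B')(Y) = Add(3, Y)
Function('p')(L) = Add(-16, Mul(4, L))
Mul(Mul(Function('p')(-14), -93), Function('B')(15)) = Mul(Mul(Add(-16, Mul(4, -14)), -93), Add(3, 15)) = Mul(Mul(Add(-16, -56), -93), 18) = Mul(Mul(-72, -93), 18) = Mul(6696, 18) = 120528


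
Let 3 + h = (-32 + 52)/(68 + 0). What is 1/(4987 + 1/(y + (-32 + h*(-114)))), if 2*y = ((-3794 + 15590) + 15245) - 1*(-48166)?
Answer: 1287919/6422852087 ≈ 0.00020052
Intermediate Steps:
h = -46/17 (h = -3 + (-32 + 52)/(68 + 0) = -3 + 20/68 = -3 + 20*(1/68) = -3 + 5/17 = -46/17 ≈ -2.7059)
y = 75207/2 (y = (((-3794 + 15590) + 15245) - 1*(-48166))/2 = ((11796 + 15245) + 48166)/2 = (27041 + 48166)/2 = (1/2)*75207 = 75207/2 ≈ 37604.)
1/(4987 + 1/(y + (-32 + h*(-114)))) = 1/(4987 + 1/(75207/2 + (-32 - 46/17*(-114)))) = 1/(4987 + 1/(75207/2 + (-32 + 5244/17))) = 1/(4987 + 1/(75207/2 + 4700/17)) = 1/(4987 + 1/(1287919/34)) = 1/(4987 + 34/1287919) = 1/(6422852087/1287919) = 1287919/6422852087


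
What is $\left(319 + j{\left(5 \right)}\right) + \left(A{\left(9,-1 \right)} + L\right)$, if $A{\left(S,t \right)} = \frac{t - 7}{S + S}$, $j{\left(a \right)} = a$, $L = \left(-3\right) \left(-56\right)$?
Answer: $\frac{4424}{9} \approx 491.56$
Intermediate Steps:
$L = 168$
$A{\left(S,t \right)} = \frac{-7 + t}{2 S}$
$\left(319 + j{\left(5 \right)}\right) + \left(A{\left(9,-1 \right)} + L\right) = \left(319 + 5\right) + \left(\frac{-7 - 1}{2 \cdot 9} + 168\right) = 324 + \left(\frac{1}{2} \cdot \frac{1}{9} \left(-8\right) + 168\right) = 324 + \left(- \frac{4}{9} + 168\right) = 324 + \frac{1508}{9} = \frac{4424}{9}$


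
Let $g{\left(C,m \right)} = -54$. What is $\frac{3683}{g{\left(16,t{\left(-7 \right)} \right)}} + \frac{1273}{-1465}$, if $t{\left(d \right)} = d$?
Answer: $- \frac{5464337}{79110} \approx -69.073$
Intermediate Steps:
$\frac{3683}{g{\left(16,t{\left(-7 \right)} \right)}} + \frac{1273}{-1465} = \frac{3683}{-54} + \frac{1273}{-1465} = 3683 \left(- \frac{1}{54}\right) + 1273 \left(- \frac{1}{1465}\right) = - \frac{3683}{54} - \frac{1273}{1465} = - \frac{5464337}{79110}$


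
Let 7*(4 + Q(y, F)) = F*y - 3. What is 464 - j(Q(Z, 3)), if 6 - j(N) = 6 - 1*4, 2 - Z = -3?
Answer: 460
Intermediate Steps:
Z = 5 (Z = 2 - 1*(-3) = 2 + 3 = 5)
Q(y, F) = -31/7 + F*y/7 (Q(y, F) = -4 + (F*y - 3)/7 = -4 + (-3 + F*y)/7 = -4 + (-3/7 + F*y/7) = -31/7 + F*y/7)
j(N) = 4 (j(N) = 6 - (6 - 1*4) = 6 - (6 - 4) = 6 - 1*2 = 6 - 2 = 4)
464 - j(Q(Z, 3)) = 464 - 1*4 = 464 - 4 = 460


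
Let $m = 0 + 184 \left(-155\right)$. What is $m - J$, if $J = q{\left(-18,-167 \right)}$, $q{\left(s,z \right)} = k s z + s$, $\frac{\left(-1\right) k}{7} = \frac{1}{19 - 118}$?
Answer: $- \frac{315860}{11} \approx -28715.0$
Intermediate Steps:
$k = \frac{7}{99}$ ($k = - \frac{7}{19 - 118} = - \frac{7}{-99} = \left(-7\right) \left(- \frac{1}{99}\right) = \frac{7}{99} \approx 0.070707$)
$q{\left(s,z \right)} = s + \frac{7 s z}{99}$ ($q{\left(s,z \right)} = \frac{7 s}{99} z + s = \frac{7 s z}{99} + s = s + \frac{7 s z}{99}$)
$m = -28520$ ($m = 0 - 28520 = -28520$)
$J = \frac{2140}{11}$ ($J = \frac{1}{99} \left(-18\right) \left(99 + 7 \left(-167\right)\right) = \frac{1}{99} \left(-18\right) \left(99 - 1169\right) = \frac{1}{99} \left(-18\right) \left(-1070\right) = \frac{2140}{11} \approx 194.55$)
$m - J = -28520 - \frac{2140}{11} = - \frac{315860}{11}$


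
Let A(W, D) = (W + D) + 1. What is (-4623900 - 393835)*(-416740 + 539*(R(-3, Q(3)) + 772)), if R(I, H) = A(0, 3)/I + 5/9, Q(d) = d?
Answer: 47472790835/9 ≈ 5.2748e+9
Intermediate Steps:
A(W, D) = 1 + D + W (A(W, D) = (D + W) + 1 = 1 + D + W)
R(I, H) = 5/9 + 4/I (R(I, H) = (1 + 3 + 0)/I + 5/9 = 4/I + 5*(⅑) = 4/I + 5/9 = 5/9 + 4/I)
(-4623900 - 393835)*(-416740 + 539*(R(-3, Q(3)) + 772)) = (-4623900 - 393835)*(-416740 + 539*((5/9 + 4/(-3)) + 772)) = -5017735*(-416740 + 539*((5/9 + 4*(-⅓)) + 772)) = -5017735*(-416740 + 539*((5/9 - 4/3) + 772)) = -5017735*(-416740 + 539*(-7/9 + 772)) = -5017735*(-416740 + 539*(6941/9)) = -5017735*(-416740 + 3741199/9) = -5017735*(-9461/9) = 47472790835/9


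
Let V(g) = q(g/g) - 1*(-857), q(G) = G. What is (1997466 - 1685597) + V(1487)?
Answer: 312727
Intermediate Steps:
V(g) = 858 (V(g) = g/g - 1*(-857) = 1 + 857 = 858)
(1997466 - 1685597) + V(1487) = (1997466 - 1685597) + 858 = 311869 + 858 = 312727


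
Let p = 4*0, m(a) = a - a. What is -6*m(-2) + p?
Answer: 0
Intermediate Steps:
m(a) = 0
p = 0
-6*m(-2) + p = -6*0 + 0 = 0 + 0 = 0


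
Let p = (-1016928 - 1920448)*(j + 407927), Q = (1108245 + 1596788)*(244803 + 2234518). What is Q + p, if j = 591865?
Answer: 3769880096801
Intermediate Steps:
Q = 6706645122593 (Q = 2705033*2479321 = 6706645122593)
p = -2936765025792 (p = (-1016928 - 1920448)*(591865 + 407927) = -2937376*999792 = -2936765025792)
Q + p = 6706645122593 - 2936765025792 = 3769880096801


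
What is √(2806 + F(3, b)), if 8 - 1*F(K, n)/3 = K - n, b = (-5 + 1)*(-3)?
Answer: √2857 ≈ 53.451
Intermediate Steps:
b = 12 (b = -4*(-3) = 12)
F(K, n) = 24 - 3*K + 3*n (F(K, n) = 24 - 3*(K - n) = 24 + (-3*K + 3*n) = 24 - 3*K + 3*n)
√(2806 + F(3, b)) = √(2806 + (24 - 3*3 + 3*12)) = √(2806 + (24 - 9 + 36)) = √(2806 + 51) = √2857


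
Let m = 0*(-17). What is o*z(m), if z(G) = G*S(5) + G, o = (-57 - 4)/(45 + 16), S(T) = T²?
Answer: 0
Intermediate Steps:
o = -1 (o = -61/61 = -61*1/61 = -1)
m = 0
z(G) = 26*G (z(G) = G*5² + G = G*25 + G = 25*G + G = 26*G)
o*z(m) = -26*0 = -1*0 = 0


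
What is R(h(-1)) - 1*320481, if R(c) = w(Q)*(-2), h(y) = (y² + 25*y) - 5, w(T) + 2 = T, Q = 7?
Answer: -320491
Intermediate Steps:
w(T) = -2 + T
h(y) = -5 + y² + 25*y
R(c) = -10 (R(c) = (-2 + 7)*(-2) = 5*(-2) = -10)
R(h(-1)) - 1*320481 = -10 - 1*320481 = -10 - 320481 = -320491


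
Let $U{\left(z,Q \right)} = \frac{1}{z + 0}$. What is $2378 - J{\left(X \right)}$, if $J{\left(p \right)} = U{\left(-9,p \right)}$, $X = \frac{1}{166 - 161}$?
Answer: $\frac{21403}{9} \approx 2378.1$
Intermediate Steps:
$X = \frac{1}{5} \approx 0.2$
$U{\left(z,Q \right)} = \frac{1}{z}$
$J{\left(p \right)} = - \frac{1}{9}$ ($J{\left(p \right)} = \frac{1}{-9} = - \frac{1}{9}$)
$2378 - J{\left(X \right)} = 2378 - - \frac{1}{9} = 2378 + \frac{1}{9} = \frac{21403}{9}$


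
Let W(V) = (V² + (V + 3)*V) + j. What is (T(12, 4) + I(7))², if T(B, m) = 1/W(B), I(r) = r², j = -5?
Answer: 244359424/101761 ≈ 2401.3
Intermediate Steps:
W(V) = -5 + V² + V*(3 + V) (W(V) = (V² + (V + 3)*V) - 5 = (V² + (3 + V)*V) - 5 = (V² + V*(3 + V)) - 5 = -5 + V² + V*(3 + V))
T(B, m) = 1/(-5 + 2*B² + 3*B)
(T(12, 4) + I(7))² = (1/(-5 + 2*12² + 3*12) + 7²)² = (1/(-5 + 2*144 + 36) + 49)² = (1/(-5 + 288 + 36) + 49)² = (1/319 + 49)² = (15632/319)² = 244359424/101761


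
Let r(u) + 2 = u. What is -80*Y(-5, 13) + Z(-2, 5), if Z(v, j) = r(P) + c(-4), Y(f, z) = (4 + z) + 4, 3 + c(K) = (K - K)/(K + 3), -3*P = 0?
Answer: -1685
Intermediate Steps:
P = 0 (P = -⅓*0 = 0)
c(K) = -3 (c(K) = -3 + (K - K)/(K + 3) = -3 + 0/(3 + K) = -3 + 0 = -3)
Y(f, z) = 8 + z
r(u) = -2 + u
Z(v, j) = -5 (Z(v, j) = (-2 + 0) - 3 = -2 - 3 = -5)
-80*Y(-5, 13) + Z(-2, 5) = -80*(8 + 13) - 5 = -80*21 - 5 = -1680 - 5 = -1685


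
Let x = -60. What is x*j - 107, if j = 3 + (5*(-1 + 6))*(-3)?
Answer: 4213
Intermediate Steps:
j = -72 (j = 3 + (5*5)*(-3) = 3 + 25*(-3) = 3 - 75 = -72)
x*j - 107 = -60*(-72) - 107 = 4320 - 107 = 4213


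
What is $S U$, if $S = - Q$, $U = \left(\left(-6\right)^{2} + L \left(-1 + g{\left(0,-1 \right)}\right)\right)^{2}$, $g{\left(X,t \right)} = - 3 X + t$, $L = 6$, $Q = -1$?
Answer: $576$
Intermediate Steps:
$g{\left(X,t \right)} = t - 3 X$
$U = 576$ ($U = \left(\left(-6\right)^{2} + 6 \left(-1 - 1\right)\right)^{2} = \left(36 + 6 \left(-1 + \left(-1 + 0\right)\right)\right)^{2} = \left(36 + 6 \left(-1 - 1\right)\right)^{2} = \left(36 + 6 \left(-2\right)\right)^{2} = \left(36 - 12\right)^{2} = 24^{2} = 576$)
$S = 1$ ($S = \left(-1\right) \left(-1\right) = 1$)
$S U = 1 \cdot 576 = 576$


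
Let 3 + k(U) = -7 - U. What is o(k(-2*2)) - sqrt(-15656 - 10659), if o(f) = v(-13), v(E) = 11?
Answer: 11 - I*sqrt(26315) ≈ 11.0 - 162.22*I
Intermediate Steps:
k(U) = -10 - U (k(U) = -3 + (-7 - U) = -10 - U)
o(f) = 11
o(k(-2*2)) - sqrt(-15656 - 10659) = 11 - sqrt(-15656 - 10659) = 11 - sqrt(-26315) = 11 - I*sqrt(26315)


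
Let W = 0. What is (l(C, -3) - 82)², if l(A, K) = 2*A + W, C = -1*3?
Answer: 7744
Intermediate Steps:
C = -3
l(A, K) = 2*A (l(A, K) = 2*A + 0 = 2*A)
(l(C, -3) - 82)² = (2*(-3) - 82)² = (-6 - 82)² = (-88)² = 7744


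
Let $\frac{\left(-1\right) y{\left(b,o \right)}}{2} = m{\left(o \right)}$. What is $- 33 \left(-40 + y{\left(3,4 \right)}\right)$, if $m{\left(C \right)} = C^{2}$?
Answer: $2376$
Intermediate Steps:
$y{\left(b,o \right)} = - 2 o^{2}$
$- 33 \left(-40 + y{\left(3,4 \right)}\right) = - 33 \left(-40 - 2 \cdot 4^{2}\right) = - 33 \left(-40 - 32\right) = \left(-33\right) \left(-72\right) = 2376$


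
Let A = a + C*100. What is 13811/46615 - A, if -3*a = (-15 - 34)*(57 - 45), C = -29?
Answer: 126060771/46615 ≈ 2704.3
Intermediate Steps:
a = 196 (a = -(-15 - 34)*(57 - 45)/3 = -(-49)*12/3 = -⅓*(-588) = 196)
A = -2704 (A = 196 - 29*100 = 196 - 2900 = -2704)
13811/46615 - A = 13811/46615 - 1*(-2704) = 13811*(1/46615) + 2704 = 13811/46615 + 2704 = 126060771/46615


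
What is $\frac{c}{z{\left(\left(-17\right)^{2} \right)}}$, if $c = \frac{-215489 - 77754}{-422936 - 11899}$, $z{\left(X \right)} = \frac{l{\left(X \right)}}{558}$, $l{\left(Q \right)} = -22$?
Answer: $- \frac{9090533}{531465} \approx -17.105$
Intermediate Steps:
$z{\left(X \right)} = - \frac{11}{279}$ ($z{\left(X \right)} = - \frac{22}{558} = \left(-22\right) \frac{1}{558} = - \frac{11}{279}$)
$c = \frac{293243}{434835}$ ($c = - \frac{293243}{-434835} = \left(-293243\right) \left(- \frac{1}{434835}\right) = \frac{293243}{434835} \approx 0.67438$)
$\frac{c}{z{\left(\left(-17\right)^{2} \right)}} = \frac{293243}{434835 \left(- \frac{11}{279}\right)} = \frac{293243}{434835} \left(- \frac{279}{11}\right) = - \frac{9090533}{531465}$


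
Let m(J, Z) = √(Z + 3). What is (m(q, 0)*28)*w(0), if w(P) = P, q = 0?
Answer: 0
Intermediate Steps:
m(J, Z) = √(3 + Z)
(m(q, 0)*28)*w(0) = (√(3 + 0)*28)*0 = (√3*28)*0 = (28*√3)*0 = 0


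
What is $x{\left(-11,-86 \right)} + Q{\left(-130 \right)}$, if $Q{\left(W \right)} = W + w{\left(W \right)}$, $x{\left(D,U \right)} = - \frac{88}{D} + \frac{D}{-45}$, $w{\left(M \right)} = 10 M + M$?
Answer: $- \frac{69829}{45} \approx -1551.8$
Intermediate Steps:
$w{\left(M \right)} = 11 M$
$x{\left(D,U \right)} = - \frac{88}{D} - \frac{D}{45}$ ($x{\left(D,U \right)} = - \frac{88}{D} + D \left(- \frac{1}{45}\right) = - \frac{88}{D} - \frac{D}{45}$)
$Q{\left(W \right)} = 12 W$ ($Q{\left(W \right)} = W + 11 W = 12 W$)
$x{\left(-11,-86 \right)} + Q{\left(-130 \right)} = \left(- \frac{88}{-11} - - \frac{11}{45}\right) + 12 \left(-130\right) = \left(\left(-88\right) \left(- \frac{1}{11}\right) + \frac{11}{45}\right) - 1560 = \left(8 + \frac{11}{45}\right) - 1560 = \frac{371}{45} - 1560 = - \frac{69829}{45}$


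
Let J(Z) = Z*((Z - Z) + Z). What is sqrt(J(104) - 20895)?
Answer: I*sqrt(10079) ≈ 100.39*I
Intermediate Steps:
J(Z) = Z**2 (J(Z) = Z*(0 + Z) = Z*Z = Z**2)
sqrt(J(104) - 20895) = sqrt(104**2 - 20895) = sqrt(10816 - 20895) = sqrt(-10079) = I*sqrt(10079)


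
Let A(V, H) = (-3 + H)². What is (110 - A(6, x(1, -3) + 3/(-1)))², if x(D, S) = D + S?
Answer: 2116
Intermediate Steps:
(110 - A(6, x(1, -3) + 3/(-1)))² = (110 - (-3 + ((1 - 3) + 3/(-1)))²)² = (110 - (-3 + (-2 + 3*(-1)))²)² = (110 - (-3 + (-2 - 3))²)² = (110 - (-3 - 5)²)² = (110 - 1*(-8)²)² = (110 - 1*64)² = (110 - 64)² = 46² = 2116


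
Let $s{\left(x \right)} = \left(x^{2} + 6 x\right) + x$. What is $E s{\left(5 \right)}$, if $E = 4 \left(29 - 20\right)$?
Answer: $2160$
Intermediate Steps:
$s{\left(x \right)} = x^{2} + 7 x$
$E = 36$ ($E = 4 \cdot 9 = 36$)
$E s{\left(5 \right)} = 36 \cdot 5 \left(7 + 5\right) = 36 \cdot 5 \cdot 12 = 36 \cdot 60 = 2160$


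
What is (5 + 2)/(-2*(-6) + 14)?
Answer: 7/26 ≈ 0.26923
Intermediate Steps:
(5 + 2)/(-2*(-6) + 14) = 7/(12 + 14) = 7/26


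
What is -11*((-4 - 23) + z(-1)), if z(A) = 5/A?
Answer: 352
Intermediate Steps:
-11*((-4 - 23) + z(-1)) = -11*((-4 - 23) + 5/(-1)) = -11*(-27 + 5*(-1)) = -11*(-27 - 5) = -11*(-32) = 352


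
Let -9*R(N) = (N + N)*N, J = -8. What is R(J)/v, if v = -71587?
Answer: 128/644283 ≈ 0.00019867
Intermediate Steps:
R(N) = -2*N**2/9 (R(N) = -(N + N)*N/9 = -2*N*N/9 = -2*N**2/9)
R(J)/v = -2/9*(-8)**2/(-71587) = -2/9*64*(-1/71587) = -128/9*(-1/71587) = 128/644283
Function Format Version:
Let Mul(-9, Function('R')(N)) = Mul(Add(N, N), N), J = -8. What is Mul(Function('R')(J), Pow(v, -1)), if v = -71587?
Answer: Rational(128, 644283) ≈ 0.00019867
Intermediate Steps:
Function('R')(N) = Mul(Rational(-2, 9), Pow(N, 2)) (Function('R')(N) = Mul(Rational(-1, 9), Mul(Add(N, N), N)) = Mul(Rational(-1, 9), Mul(Mul(2, N), N)) = Mul(Rational(-1, 9), Mul(2, Pow(N, 2))) = Mul(Rational(-2, 9), Pow(N, 2)))
Mul(Function('R')(J), Pow(v, -1)) = Mul(Mul(Rational(-2, 9), Pow(-8, 2)), Pow(-71587, -1)) = Mul(Mul(Rational(-2, 9), 64), Rational(-1, 71587)) = Mul(Rational(-128, 9), Rational(-1, 71587)) = Rational(128, 644283)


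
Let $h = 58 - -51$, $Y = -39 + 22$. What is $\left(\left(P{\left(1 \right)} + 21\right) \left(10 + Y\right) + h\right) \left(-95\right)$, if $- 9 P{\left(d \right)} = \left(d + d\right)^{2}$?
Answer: $\frac{29830}{9} \approx 3314.4$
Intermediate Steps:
$Y = -17$
$h = 109$ ($h = 58 + 51 = 109$)
$P{\left(d \right)} = - \frac{4 d^{2}}{9}$ ($P{\left(d \right)} = - \frac{\left(d + d\right)^{2}}{9} = - \frac{\left(2 d\right)^{2}}{9} = - \frac{4 d^{2}}{9}$)
$\left(\left(P{\left(1 \right)} + 21\right) \left(10 + Y\right) + h\right) \left(-95\right) = \left(\left(- \frac{4 \cdot 1^{2}}{9} + 21\right) \left(10 - 17\right) + 109\right) \left(-95\right) = \left(\left(\left(- \frac{4}{9}\right) 1 + 21\right) \left(-7\right) + 109\right) \left(-95\right) = \left(\left(- \frac{4}{9} + 21\right) \left(-7\right) + 109\right) \left(-95\right) = \left(\frac{185}{9} \left(-7\right) + 109\right) \left(-95\right) = \left(- \frac{1295}{9} + 109\right) \left(-95\right) = \left(- \frac{314}{9}\right) \left(-95\right) = \frac{29830}{9}$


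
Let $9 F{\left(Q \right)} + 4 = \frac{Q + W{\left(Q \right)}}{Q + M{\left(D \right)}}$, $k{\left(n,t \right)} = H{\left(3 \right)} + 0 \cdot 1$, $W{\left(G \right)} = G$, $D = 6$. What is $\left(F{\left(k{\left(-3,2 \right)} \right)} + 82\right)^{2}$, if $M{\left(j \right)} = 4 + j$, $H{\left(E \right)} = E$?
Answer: $\frac{91164304}{13689} \approx 6659.7$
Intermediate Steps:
$k{\left(n,t \right)} = 3$ ($k{\left(n,t \right)} = 3 + 0 \cdot 1 = 3 + 0 = 3$)
$F{\left(Q \right)} = - \frac{4}{9} + \frac{2 Q}{9 \left(10 + Q\right)}$ ($F{\left(Q \right)} = - \frac{4}{9} + \frac{\left(Q + Q\right) \frac{1}{Q + \left(4 + 6\right)}}{9} = - \frac{4}{9} + \frac{2 Q \frac{1}{Q + 10}}{9} = - \frac{4}{9} + \frac{2 Q \frac{1}{10 + Q}}{9} = - \frac{4}{9} + \frac{2 Q}{9 \left(10 + Q\right)}$)
$\left(F{\left(k{\left(-3,2 \right)} \right)} + 82\right)^{2} = \left(\frac{2 \left(-20 - 3\right)}{9 \left(10 + 3\right)} + 82\right)^{2} = \left(\frac{2 \left(-20 - 3\right)}{9 \cdot 13} + 82\right)^{2} = \left(\frac{2}{9} \cdot \frac{1}{13} \left(-23\right) + 82\right)^{2} = \left(- \frac{46}{117} + 82\right)^{2} = \left(\frac{9548}{117}\right)^{2} = \frac{91164304}{13689}$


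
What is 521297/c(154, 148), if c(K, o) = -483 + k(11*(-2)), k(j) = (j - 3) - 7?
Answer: -521297/515 ≈ -1012.2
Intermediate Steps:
k(j) = -10 + j (k(j) = (-3 + j) - 7 = -10 + j)
c(K, o) = -515 (c(K, o) = -483 + (-10 + 11*(-2)) = -483 + (-10 - 22) = -483 - 32 = -515)
521297/c(154, 148) = 521297/(-515) = 521297*(-1/515) = -521297/515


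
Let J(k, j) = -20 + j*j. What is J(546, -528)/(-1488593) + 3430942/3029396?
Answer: 2131394849031/2254768839914 ≈ 0.94528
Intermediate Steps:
J(k, j) = -20 + j²
J(546, -528)/(-1488593) + 3430942/3029396 = (-20 + (-528)²)/(-1488593) + 3430942/3029396 = (-20 + 278784)*(-1/1488593) + 3430942*(1/3029396) = 278764*(-1/1488593) + 1715471/1514698 = -278764/1488593 + 1715471/1514698 = 2131394849031/2254768839914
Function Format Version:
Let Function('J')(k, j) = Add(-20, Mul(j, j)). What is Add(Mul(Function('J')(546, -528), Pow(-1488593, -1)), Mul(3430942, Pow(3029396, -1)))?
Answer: Rational(2131394849031, 2254768839914) ≈ 0.94528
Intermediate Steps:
Function('J')(k, j) = Add(-20, Pow(j, 2))
Add(Mul(Function('J')(546, -528), Pow(-1488593, -1)), Mul(3430942, Pow(3029396, -1))) = Add(Mul(Add(-20, Pow(-528, 2)), Pow(-1488593, -1)), Mul(3430942, Pow(3029396, -1))) = Add(Mul(Add(-20, 278784), Rational(-1, 1488593)), Mul(3430942, Rational(1, 3029396))) = Add(Mul(278764, Rational(-1, 1488593)), Rational(1715471, 1514698)) = Add(Rational(-278764, 1488593), Rational(1715471, 1514698)) = Rational(2131394849031, 2254768839914)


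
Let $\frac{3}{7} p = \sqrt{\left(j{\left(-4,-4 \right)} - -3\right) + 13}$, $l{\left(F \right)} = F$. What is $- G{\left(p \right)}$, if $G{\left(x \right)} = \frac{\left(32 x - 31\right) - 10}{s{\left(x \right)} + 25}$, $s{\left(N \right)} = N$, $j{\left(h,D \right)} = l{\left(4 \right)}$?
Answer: $\frac{8117}{929} - \frac{35322 \sqrt{5}}{4645} \approx -8.2664$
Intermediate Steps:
$j{\left(h,D \right)} = 4$
$p = \frac{14 \sqrt{5}}{3}$ ($p = \frac{7 \sqrt{\left(4 - -3\right) + 13}}{3} = \frac{7 \sqrt{\left(4 + 3\right) + 13}}{3} = \frac{7 \sqrt{7 + 13}}{3} = \frac{7 \sqrt{20}}{3} = \frac{7 \cdot 2 \sqrt{5}}{3} = \frac{14 \sqrt{5}}{3} \approx 10.435$)
$G{\left(x \right)} = \frac{-41 + 32 x}{25 + x}$ ($G{\left(x \right)} = \frac{\left(32 x - 31\right) - 10}{x + 25} = \frac{\left(-31 + 32 x\right) - 10}{25 + x} = \frac{-41 + 32 x}{25 + x}$)
$- G{\left(p \right)} = - \frac{-41 + 32 \frac{14 \sqrt{5}}{3}}{25 + \frac{14 \sqrt{5}}{3}} = - \frac{-41 + \frac{448 \sqrt{5}}{3}}{25 + \frac{14 \sqrt{5}}{3}}$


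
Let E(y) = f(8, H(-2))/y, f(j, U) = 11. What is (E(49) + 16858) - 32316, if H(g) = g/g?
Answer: -757431/49 ≈ -15458.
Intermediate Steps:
H(g) = 1
E(y) = 11/y
(E(49) + 16858) - 32316 = (11/49 + 16858) - 32316 = 826053/49 - 32316 = -757431/49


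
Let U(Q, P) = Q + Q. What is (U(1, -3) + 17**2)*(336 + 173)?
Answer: 148119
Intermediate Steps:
U(Q, P) = 2*Q
(U(1, -3) + 17**2)*(336 + 173) = (2*1 + 17**2)*(336 + 173) = (2 + 289)*509 = 291*509 = 148119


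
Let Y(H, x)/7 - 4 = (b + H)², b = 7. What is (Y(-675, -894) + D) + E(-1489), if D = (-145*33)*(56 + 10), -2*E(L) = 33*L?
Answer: 5664709/2 ≈ 2.8324e+6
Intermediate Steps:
E(L) = -33*L/2
D = -315810 (D = -4785*66 = -315810)
Y(H, x) = 28 + 7*(7 + H)²
(Y(-675, -894) + D) + E(-1489) = ((28 + 7*(7 - 675)²) - 315810) - 33/2*(-1489) = ((28 + 7*(-668)²) - 315810) + 49137/2 = ((28 + 7*446224) - 315810) + 49137/2 = ((28 + 3123568) - 315810) + 49137/2 = (3123596 - 315810) + 49137/2 = 2807786 + 49137/2 = 5664709/2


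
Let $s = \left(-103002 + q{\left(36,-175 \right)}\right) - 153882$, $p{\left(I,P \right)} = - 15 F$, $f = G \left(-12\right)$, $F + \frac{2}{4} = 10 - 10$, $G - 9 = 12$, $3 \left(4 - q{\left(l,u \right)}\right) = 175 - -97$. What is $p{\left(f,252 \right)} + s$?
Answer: $- \frac{1541779}{6} \approx -2.5696 \cdot 10^{5}$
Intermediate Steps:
$q{\left(l,u \right)} = - \frac{260}{3}$ ($q{\left(l,u \right)} = 4 - \frac{175 - -97}{3} = 4 - \frac{175 + 97}{3} = 4 - \frac{272}{3} = - \frac{260}{3}$)
$G = 21$ ($G = 9 + 12 = 21$)
$F = - \frac{1}{2}$ ($F = - \frac{1}{2} + \left(10 - 10\right) = - \frac{1}{2} + 0 = - \frac{1}{2} \approx -0.5$)
$f = -252$ ($f = 21 \left(-12\right) = -252$)
$p{\left(I,P \right)} = \frac{15}{2}$ ($p{\left(I,P \right)} = \left(-15\right) \left(- \frac{1}{2}\right) = \frac{15}{2}$)
$s = - \frac{770912}{3}$ ($s = \left(-103002 - \frac{260}{3}\right) - 153882 = - \frac{309266}{3} - 153882 = - \frac{770912}{3} \approx -2.5697 \cdot 10^{5}$)
$p{\left(f,252 \right)} + s = \frac{15}{2} - \frac{770912}{3} = - \frac{1541779}{6}$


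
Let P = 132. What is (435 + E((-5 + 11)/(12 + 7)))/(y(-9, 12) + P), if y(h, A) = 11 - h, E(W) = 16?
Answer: 451/152 ≈ 2.9671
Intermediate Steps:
(435 + E((-5 + 11)/(12 + 7)))/(y(-9, 12) + P) = (435 + 16)/((11 - 1*(-9)) + 132) = 451/((11 + 9) + 132) = 451/(20 + 132) = 451/152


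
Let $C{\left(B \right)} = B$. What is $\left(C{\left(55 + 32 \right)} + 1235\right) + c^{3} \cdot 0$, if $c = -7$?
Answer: $1322$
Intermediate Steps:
$\left(C{\left(55 + 32 \right)} + 1235\right) + c^{3} \cdot 0 = \left(\left(55 + 32\right) + 1235\right) + \left(-7\right)^{3} \cdot 0 = \left(87 + 1235\right) - 0 = 1322 + 0 = 1322$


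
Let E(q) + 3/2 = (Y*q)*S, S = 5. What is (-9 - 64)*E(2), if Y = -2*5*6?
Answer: 87819/2 ≈ 43910.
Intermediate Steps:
Y = -60 (Y = -10*6 = -60)
E(q) = -3/2 - 300*q (E(q) = -3/2 - 60*q*5 = -3/2 - 300*q)
(-9 - 64)*E(2) = (-9 - 64)*(-3/2 - 300*2) = -73*(-3/2 - 600) = -73*(-1203/2) = 87819/2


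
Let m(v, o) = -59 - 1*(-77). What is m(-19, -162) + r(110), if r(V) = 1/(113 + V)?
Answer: 4015/223 ≈ 18.004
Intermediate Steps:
m(v, o) = 18 (m(v, o) = -59 + 77 = 18)
m(-19, -162) + r(110) = 18 + 1/(113 + 110) = 18 + 1/223 = 4015/223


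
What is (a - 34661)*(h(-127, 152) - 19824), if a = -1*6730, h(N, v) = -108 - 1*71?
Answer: 827944173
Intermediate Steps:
h(N, v) = -179 (h(N, v) = -108 - 71 = -179)
a = -6730
(a - 34661)*(h(-127, 152) - 19824) = (-6730 - 34661)*(-179 - 19824) = -41391*(-20003) = 827944173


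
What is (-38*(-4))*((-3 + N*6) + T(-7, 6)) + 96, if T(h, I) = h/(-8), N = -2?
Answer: -2051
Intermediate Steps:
T(h, I) = -h/8 (T(h, I) = h*(-⅛) = -h/8)
(-38*(-4))*((-3 + N*6) + T(-7, 6)) + 96 = (-38*(-4))*((-3 - 2*6) - ⅛*(-7)) + 96 = 152*((-3 - 12) + 7/8) + 96 = 152*(-15 + 7/8) + 96 = 152*(-113/8) + 96 = -2147 + 96 = -2051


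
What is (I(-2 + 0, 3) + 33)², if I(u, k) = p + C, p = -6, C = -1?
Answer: 676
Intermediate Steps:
I(u, k) = -7 (I(u, k) = -6 - 1 = -7)
(I(-2 + 0, 3) + 33)² = (-7 + 33)² = 26² = 676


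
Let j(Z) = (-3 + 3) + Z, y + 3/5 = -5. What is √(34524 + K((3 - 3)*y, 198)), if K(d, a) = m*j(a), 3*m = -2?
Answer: 2*√8598 ≈ 185.45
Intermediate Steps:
m = -⅔ (m = (⅓)*(-2) = -⅔ ≈ -0.66667)
y = -28/5 (y = -⅗ - 5 = -28/5 ≈ -5.6000)
j(Z) = Z (j(Z) = 0 + Z = Z)
K(d, a) = -2*a/3
√(34524 + K((3 - 3)*y, 198)) = √(34524 - ⅔*198) = √(34524 - 132) = √34392 = 2*√8598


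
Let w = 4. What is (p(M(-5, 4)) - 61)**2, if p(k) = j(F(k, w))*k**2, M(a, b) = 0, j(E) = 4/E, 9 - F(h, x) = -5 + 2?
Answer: 3721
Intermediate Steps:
F(h, x) = 12 (F(h, x) = 9 - (-5 + 2) = 9 - 1*(-3) = 9 + 3 = 12)
p(k) = k**2/3 (p(k) = (4/12)*k**2 = (4*(1/12))*k**2 = k**2/3)
(p(M(-5, 4)) - 61)**2 = ((1/3)*0**2 - 61)**2 = ((1/3)*0 - 61)**2 = (0 - 61)**2 = (-61)**2 = 3721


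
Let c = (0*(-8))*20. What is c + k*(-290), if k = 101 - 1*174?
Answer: 21170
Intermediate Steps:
c = 0 (c = 0*20 = 0)
k = -73 (k = 101 - 174 = -73)
c + k*(-290) = 0 - 73*(-290) = 0 + 21170 = 21170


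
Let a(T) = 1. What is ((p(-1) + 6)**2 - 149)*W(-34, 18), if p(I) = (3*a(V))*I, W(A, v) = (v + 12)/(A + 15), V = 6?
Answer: 4200/19 ≈ 221.05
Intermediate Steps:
W(A, v) = (12 + v)/(15 + A)
p(I) = 3*I (p(I) = (3*1)*I = 3*I)
((p(-1) + 6)**2 - 149)*W(-34, 18) = ((3*(-1) + 6)**2 - 149)*((12 + 18)/(15 - 34)) = ((-3 + 6)**2 - 149)*(30/(-19)) = (3**2 - 149)*(-1/19*30) = (9 - 149)*(-30/19) = -140*(-30/19) = 4200/19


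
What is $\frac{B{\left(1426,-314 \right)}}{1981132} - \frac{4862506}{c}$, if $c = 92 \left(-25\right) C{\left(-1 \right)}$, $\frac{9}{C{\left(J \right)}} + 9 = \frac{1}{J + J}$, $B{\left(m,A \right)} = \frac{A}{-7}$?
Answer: $- \frac{160153049561717}{71766506700} \approx -2231.6$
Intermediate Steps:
$B{\left(m,A \right)} = - \frac{A}{7}$ ($B{\left(m,A \right)} = A \left(- \frac{1}{7}\right) = - \frac{A}{7}$)
$C{\left(J \right)} = \frac{9}{-9 + \frac{1}{2 J}}$ ($C{\left(J \right)} = \frac{9}{-9 + \frac{1}{J + J}} = \frac{9}{-9 + \frac{1}{2 J}}$)
$c = \frac{41400}{19}$ ($c = 92 \left(-25\right) \left(\left(-18\right) \left(-1\right) \frac{1}{-1 + 18 \left(-1\right)}\right) = - 2300 \left(\left(-18\right) \left(-1\right) \frac{1}{-1 - 18}\right) = - 2300 \left(\left(-18\right) \left(-1\right) \frac{1}{-19}\right) = - 2300 \left(\left(-18\right) \left(-1\right) \left(- \frac{1}{19}\right)\right) = \left(-2300\right) \left(- \frac{18}{19}\right) = \frac{41400}{19} \approx 2178.9$)
$\frac{B{\left(1426,-314 \right)}}{1981132} - \frac{4862506}{c} = \frac{\left(- \frac{1}{7}\right) \left(-314\right)}{1981132} - \frac{4862506}{\frac{41400}{19}} = \frac{314}{7} \cdot \frac{1}{1981132} - \frac{46193807}{20700} = \frac{157}{6933962} - \frac{46193807}{20700} = - \frac{160153049561717}{71766506700}$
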